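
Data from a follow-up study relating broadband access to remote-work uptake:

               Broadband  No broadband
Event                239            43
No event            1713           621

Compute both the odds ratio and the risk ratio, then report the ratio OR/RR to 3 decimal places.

1.066

Reading the table with exposure as columns: a = 239 (Broadband, case), b = 1713 (Broadband, non-case), c = 43 (No broadband, case), d = 621.
OR = (239·621)/(1713·43) = 148419/73659 = 2.01495
Risk in exposed = 239/1952 = 0.12244; risk in unexposed = 43/664 = 0.06476; RR = 1.89068
OR/RR = 2.01495 / 1.89068 = 1.06573
The outcome is not rare, so the OR lies further from 1 than the RR.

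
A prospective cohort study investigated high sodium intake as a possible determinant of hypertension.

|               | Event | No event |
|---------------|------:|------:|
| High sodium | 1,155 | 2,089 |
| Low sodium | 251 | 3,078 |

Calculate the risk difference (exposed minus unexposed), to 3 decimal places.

0.281

Cells: a = 1155, b = 2089, c = 251, d = 3078.
Risk in exposed = 1155/3244 = 0.356042; risk in unexposed = 251/3329 = 0.075398.
Risk difference = 0.356042 − 0.075398 = 0.280644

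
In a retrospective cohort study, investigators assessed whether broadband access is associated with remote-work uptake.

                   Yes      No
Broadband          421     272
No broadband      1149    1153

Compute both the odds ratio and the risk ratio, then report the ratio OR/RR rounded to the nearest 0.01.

1.28

Cells: a = 421, b = 272, c = 1149, d = 1153.
OR = (421·1153)/(272·1149) = 485413/312528 = 1.55318
Risk in exposed = 421/693 = 0.60750; risk in unexposed = 1149/2302 = 0.49913; RR = 1.21712
OR/RR = 1.55318 / 1.21712 = 1.27611
The outcome is not rare, so the OR lies further from 1 than the RR.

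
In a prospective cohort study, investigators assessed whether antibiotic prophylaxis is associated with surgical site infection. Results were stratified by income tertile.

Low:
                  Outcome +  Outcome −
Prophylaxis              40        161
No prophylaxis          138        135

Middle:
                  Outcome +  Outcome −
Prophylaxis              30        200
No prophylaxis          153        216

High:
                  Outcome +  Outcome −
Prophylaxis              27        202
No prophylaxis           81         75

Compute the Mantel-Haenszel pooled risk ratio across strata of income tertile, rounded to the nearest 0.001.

0.317

RR_MH = Σ(aᵢ·n₀ᵢ/nᵢ) / Σ(cᵢ·n₁ᵢ/nᵢ), with n₁ᵢ = aᵢ+bᵢ (exposed), n₀ᵢ = cᵢ+dᵢ (unexposed), nᵢ = n₁ᵢ+n₀ᵢ.
Stratum 1 (Low): n₁ = 201, n₀ = 273, n = 474; a·n₀/n = 40·273/474 = 23.0380; c·n₁/n = 138·201/474 = 58.5190
Stratum 2 (Middle): n₁ = 230, n₀ = 369, n = 599; a·n₀/n = 30·369/599 = 18.4808; c·n₁/n = 153·230/599 = 58.7479
Stratum 3 (High): n₁ = 229, n₀ = 156, n = 385; a·n₀/n = 27·156/385 = 10.9403; c·n₁/n = 81·229/385 = 48.1792
RR_MH = (23.0380 + 18.4808 + 10.9403) / (58.5190 + 58.7479 + 48.1792) = 52.4590 / 165.4461 = 0.31708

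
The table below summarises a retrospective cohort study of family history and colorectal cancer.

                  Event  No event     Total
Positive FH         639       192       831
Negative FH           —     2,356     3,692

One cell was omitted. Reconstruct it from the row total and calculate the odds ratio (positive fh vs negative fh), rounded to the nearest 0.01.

5.87

The missing cell is in the unexposed row: 3692 − 2356 = 1336.
So a = 639, b = 192, c = 1336, d = 2356.
OR = (a·d)/(b·c) = (639 × 2356) / (192 × 1336) = 1505484 / 256512 = 5.86906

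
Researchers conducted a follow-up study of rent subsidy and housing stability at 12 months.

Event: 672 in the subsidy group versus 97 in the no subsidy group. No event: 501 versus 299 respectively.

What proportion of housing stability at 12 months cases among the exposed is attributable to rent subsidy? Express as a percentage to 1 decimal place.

57.2

From the description: a = 672, b = 501, c = 97, d = 299.
Risk in exposed = 672/1173 = 0.57289; risk in unexposed = 97/396 = 0.24495.
RR = 0.57289/0.24495 = 2.33881
AR% = (RR − 1)/RR × 100 = (2.33881 − 1)/2.33881 × 100 = 57.2432%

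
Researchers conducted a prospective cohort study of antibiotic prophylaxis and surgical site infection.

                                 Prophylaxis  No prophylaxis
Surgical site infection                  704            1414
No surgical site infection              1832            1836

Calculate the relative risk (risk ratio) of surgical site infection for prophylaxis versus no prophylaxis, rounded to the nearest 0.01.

Reading the table with exposure as columns: a = 704 (Prophylaxis, case), b = 1832 (Prophylaxis, non-case), c = 1414 (No prophylaxis, case), d = 1836.
Risk in exposed = 704/2536 = 0.27760; risk in unexposed = 1414/3250 = 0.43508.
RR = 0.27760 / 0.43508 = 0.63805
The risk is 36% lower among the exposed than among the unexposed.

0.64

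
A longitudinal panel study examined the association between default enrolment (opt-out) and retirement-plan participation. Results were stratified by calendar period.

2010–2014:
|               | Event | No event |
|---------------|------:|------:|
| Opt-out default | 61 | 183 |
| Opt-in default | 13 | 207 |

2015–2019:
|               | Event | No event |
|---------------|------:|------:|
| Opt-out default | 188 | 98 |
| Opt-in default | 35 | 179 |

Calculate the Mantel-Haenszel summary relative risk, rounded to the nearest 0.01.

4.07

RR_MH = Σ(aᵢ·n₀ᵢ/nᵢ) / Σ(cᵢ·n₁ᵢ/nᵢ), with n₁ᵢ = aᵢ+bᵢ (exposed), n₀ᵢ = cᵢ+dᵢ (unexposed), nᵢ = n₁ᵢ+n₀ᵢ.
Stratum 1 (2010–2014): n₁ = 244, n₀ = 220, n = 464; a·n₀/n = 61·220/464 = 28.9224; c·n₁/n = 13·244/464 = 6.8362
Stratum 2 (2015–2019): n₁ = 286, n₀ = 214, n = 500; a·n₀/n = 188·214/500 = 80.4640; c·n₁/n = 35·286/500 = 20.0200
RR_MH = (28.9224 + 80.4640) / (6.8362 + 20.0200) = 109.3864 / 26.8562 = 4.07304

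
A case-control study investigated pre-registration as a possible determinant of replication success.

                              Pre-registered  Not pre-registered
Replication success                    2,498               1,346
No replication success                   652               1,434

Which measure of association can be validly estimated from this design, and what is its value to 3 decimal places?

4.082

Reading the table with exposure as columns: a = 2498 (Pre-registered, case), b = 652 (Pre-registered, non-case), c = 1346 (Not pre-registered, case), d = 1434.
This is a case-control study: participants were sampled on outcome status, so risks in the source population cannot be estimated directly — relative risk is not valid here. The odds ratio is the appropriate measure.
OR = (a·d)/(b·c) = (2498 × 1434) / (652 × 1346) = 3582132 / 877592 = 4.08177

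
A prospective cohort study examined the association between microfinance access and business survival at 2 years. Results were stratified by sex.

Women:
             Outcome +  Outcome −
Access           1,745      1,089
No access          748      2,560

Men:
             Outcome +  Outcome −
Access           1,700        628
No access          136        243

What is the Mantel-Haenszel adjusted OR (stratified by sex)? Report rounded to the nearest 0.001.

OR_MH = Σ(aᵢdᵢ/nᵢ) / Σ(bᵢcᵢ/nᵢ), where nᵢ is the stratum total.
Stratum 1 (Women): n = 6142; a·d/n = 1745·2560/6142 = 727.3201; b·c/n = 1089·748/6142 = 132.6232
Stratum 2 (Men): n = 2707; a·d/n = 1700·243/2707 = 152.6044; b·c/n = 628·136/2707 = 31.5508
OR_MH = (727.3201 + 152.6044) / (132.6232 + 31.5508) = 879.9245 / 164.1740 = 5.35971

5.360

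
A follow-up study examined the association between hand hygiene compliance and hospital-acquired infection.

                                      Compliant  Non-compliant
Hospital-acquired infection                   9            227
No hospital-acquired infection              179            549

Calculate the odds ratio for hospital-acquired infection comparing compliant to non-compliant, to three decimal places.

Reading the table with exposure as columns: a = 9 (Compliant, case), b = 179 (Compliant, non-case), c = 227 (Non-compliant, case), d = 549.
OR = (a·d)/(b·c) = (9 × 549) / (179 × 227) = 4941 / 40633 = 0.12160
Exposure is associated with lower odds of hospital-acquired infection (OR = 0.12 < 1).

0.122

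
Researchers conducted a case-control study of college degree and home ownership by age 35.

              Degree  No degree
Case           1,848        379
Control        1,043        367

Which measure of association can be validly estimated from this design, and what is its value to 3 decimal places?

Reading the table with exposure as columns: a = 1848 (Degree, case), b = 1043 (Degree, non-case), c = 379 (No degree, case), d = 367.
This is a case-control study: participants were sampled on outcome status, so risks in the source population cannot be estimated directly — relative risk is not valid here. The odds ratio is the appropriate measure.
OR = (a·d)/(b·c) = (1848 × 367) / (1043 × 379) = 678216 / 395297 = 1.71571

1.716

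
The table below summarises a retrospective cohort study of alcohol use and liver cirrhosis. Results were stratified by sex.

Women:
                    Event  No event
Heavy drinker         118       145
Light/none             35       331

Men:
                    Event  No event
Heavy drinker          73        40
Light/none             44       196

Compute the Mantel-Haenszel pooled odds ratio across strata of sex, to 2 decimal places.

7.86

OR_MH = Σ(aᵢdᵢ/nᵢ) / Σ(bᵢcᵢ/nᵢ), where nᵢ is the stratum total.
Stratum 1 (Women): n = 629; a·d/n = 118·331/629 = 62.0954; b·c/n = 145·35/629 = 8.0684
Stratum 2 (Men): n = 353; a·d/n = 73·196/353 = 40.5326; b·c/n = 40·44/353 = 4.9858
OR_MH = (62.0954 + 40.5326) / (8.0684 + 4.9858) = 102.6280 / 13.0542 = 7.86168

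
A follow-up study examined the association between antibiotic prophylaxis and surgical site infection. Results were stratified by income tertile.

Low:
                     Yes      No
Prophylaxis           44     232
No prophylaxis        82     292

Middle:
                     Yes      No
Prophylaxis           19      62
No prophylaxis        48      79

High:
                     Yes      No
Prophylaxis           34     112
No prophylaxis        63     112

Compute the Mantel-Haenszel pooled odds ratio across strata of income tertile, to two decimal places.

0.59

OR_MH = Σ(aᵢdᵢ/nᵢ) / Σ(bᵢcᵢ/nᵢ), where nᵢ is the stratum total.
Stratum 1 (Low): n = 650; a·d/n = 44·292/650 = 19.7662; b·c/n = 232·82/650 = 29.2677
Stratum 2 (Middle): n = 208; a·d/n = 19·79/208 = 7.2163; b·c/n = 62·48/208 = 14.3077
Stratum 3 (High): n = 321; a·d/n = 34·112/321 = 11.8629; b·c/n = 112·63/321 = 21.9813
OR_MH = (19.7662 + 7.2163 + 11.8629) / (29.2677 + 14.3077 + 21.9813) = 38.8454 / 65.5567 = 0.59255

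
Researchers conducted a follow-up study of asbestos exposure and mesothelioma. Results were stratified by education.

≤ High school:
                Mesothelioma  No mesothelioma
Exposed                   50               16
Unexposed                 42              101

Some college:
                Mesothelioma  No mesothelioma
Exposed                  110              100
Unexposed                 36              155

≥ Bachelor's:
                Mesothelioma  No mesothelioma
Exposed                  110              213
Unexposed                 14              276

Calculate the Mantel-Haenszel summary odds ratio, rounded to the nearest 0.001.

OR_MH = Σ(aᵢdᵢ/nᵢ) / Σ(bᵢcᵢ/nᵢ), where nᵢ is the stratum total.
Stratum 1 (≤ High school): n = 209; a·d/n = 50·101/209 = 24.1627; b·c/n = 16·42/209 = 3.2153
Stratum 2 (Some college): n = 401; a·d/n = 110·155/401 = 42.5187; b·c/n = 100·36/401 = 8.9776
Stratum 3 (≥ Bachelor's): n = 613; a·d/n = 110·276/613 = 49.5269; b·c/n = 213·14/613 = 4.8646
OR_MH = (24.1627 + 42.5187 + 49.5269) / (3.2153 + 8.9776 + 4.8646) = 116.2083 / 17.0575 = 6.81275

6.813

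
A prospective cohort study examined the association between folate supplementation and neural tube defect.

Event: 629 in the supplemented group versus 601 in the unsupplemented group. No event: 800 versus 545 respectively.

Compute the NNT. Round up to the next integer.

12

Risk in treated group = 629/1429 = 0.44017; risk in control = 601/1146 = 0.52443.
Absolute risk reduction = 0.52443 − 0.44017 = 0.08426
NNT = 1 / ARR = 1 / 0.08426 = 11.867 → round up → 12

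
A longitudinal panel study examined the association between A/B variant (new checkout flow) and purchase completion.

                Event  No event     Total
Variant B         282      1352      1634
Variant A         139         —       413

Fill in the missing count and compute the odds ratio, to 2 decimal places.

The missing cell is in the unexposed row: 413 − 139 = 274.
So a = 282, b = 1352, c = 139, d = 274.
OR = (a·d)/(b·c) = (282 × 274) / (1352 × 139) = 77268 / 187928 = 0.41116

0.41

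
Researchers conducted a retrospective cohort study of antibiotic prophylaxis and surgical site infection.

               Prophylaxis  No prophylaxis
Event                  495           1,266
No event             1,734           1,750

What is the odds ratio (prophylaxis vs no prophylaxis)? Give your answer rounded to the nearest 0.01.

0.39

Reading the table with exposure as columns: a = 495 (Prophylaxis, case), b = 1734 (Prophylaxis, non-case), c = 1266 (No prophylaxis, case), d = 1750.
OR = (a·d)/(b·c) = (495 × 1750) / (1734 × 1266) = 866250 / 2195244 = 0.39460
Exposure is associated with lower odds of surgical site infection (OR = 0.39 < 1).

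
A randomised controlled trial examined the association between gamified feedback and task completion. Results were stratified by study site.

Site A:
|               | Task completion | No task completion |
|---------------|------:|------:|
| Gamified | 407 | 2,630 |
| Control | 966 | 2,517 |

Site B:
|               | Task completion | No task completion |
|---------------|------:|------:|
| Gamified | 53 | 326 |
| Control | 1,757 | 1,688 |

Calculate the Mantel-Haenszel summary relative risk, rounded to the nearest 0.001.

RR_MH = Σ(aᵢ·n₀ᵢ/nᵢ) / Σ(cᵢ·n₁ᵢ/nᵢ), with n₁ᵢ = aᵢ+bᵢ (exposed), n₀ᵢ = cᵢ+dᵢ (unexposed), nᵢ = n₁ᵢ+n₀ᵢ.
Stratum 1 (Site A): n₁ = 3037, n₀ = 3483, n = 6520; a·n₀/n = 407·3483/6520 = 217.4204; c·n₁/n = 966·3037/6520 = 449.9604
Stratum 2 (Site B): n₁ = 379, n₀ = 3445, n = 3824; a·n₀/n = 53·3445/3824 = 47.7471; c·n₁/n = 1757·379/3824 = 174.1378
RR_MH = (217.4204 + 47.7471) / (449.9604 + 174.1378) = 265.1675 / 624.0982 = 0.42488

0.425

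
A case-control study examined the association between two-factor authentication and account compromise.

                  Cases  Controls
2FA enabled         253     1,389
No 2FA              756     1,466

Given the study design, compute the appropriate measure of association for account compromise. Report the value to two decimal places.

0.35

Cells: a = 253, b = 1389, c = 756, d = 1466.
This is a case-control study: participants were sampled on outcome status, so risks in the source population cannot be estimated directly — relative risk is not valid here. The odds ratio is the appropriate measure.
OR = (a·d)/(b·c) = (253 × 1466) / (1389 × 756) = 370898 / 1050084 = 0.35321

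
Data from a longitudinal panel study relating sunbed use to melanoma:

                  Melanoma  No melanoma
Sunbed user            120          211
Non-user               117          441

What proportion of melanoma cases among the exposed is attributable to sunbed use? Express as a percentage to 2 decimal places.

42.16

Cells: a = 120, b = 211, c = 117, d = 441.
Risk in exposed = 120/331 = 0.36254; risk in unexposed = 117/558 = 0.20968.
RR = 0.36254/0.20968 = 1.72903
AR% = (RR − 1)/RR × 100 = (1.72903 − 1)/1.72903 × 100 = 42.1640%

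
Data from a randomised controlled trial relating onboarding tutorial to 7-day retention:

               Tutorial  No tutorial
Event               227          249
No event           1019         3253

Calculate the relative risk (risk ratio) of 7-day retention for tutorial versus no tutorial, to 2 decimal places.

2.56

Reading the table with exposure as columns: a = 227 (Tutorial, case), b = 1019 (Tutorial, non-case), c = 249 (No tutorial, case), d = 3253.
Risk in exposed = 227/1246 = 0.18218; risk in unexposed = 249/3502 = 0.07110.
RR = 0.18218 / 0.07110 = 2.56227
The risk among the exposed is 2.56 times that among the unexposed.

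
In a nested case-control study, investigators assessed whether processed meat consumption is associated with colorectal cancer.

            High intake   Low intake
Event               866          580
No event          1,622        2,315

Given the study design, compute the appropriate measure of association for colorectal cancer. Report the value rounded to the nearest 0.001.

2.131

Reading the table with exposure as columns: a = 866 (High intake, case), b = 1622 (High intake, non-case), c = 580 (Low intake, case), d = 2315.
This is a nested case-control study: participants were sampled on outcome status, so risks in the source population cannot be estimated directly — relative risk is not valid here. The odds ratio is the appropriate measure.
OR = (a·d)/(b·c) = (866 × 2315) / (1622 × 580) = 2004790 / 940760 = 2.13103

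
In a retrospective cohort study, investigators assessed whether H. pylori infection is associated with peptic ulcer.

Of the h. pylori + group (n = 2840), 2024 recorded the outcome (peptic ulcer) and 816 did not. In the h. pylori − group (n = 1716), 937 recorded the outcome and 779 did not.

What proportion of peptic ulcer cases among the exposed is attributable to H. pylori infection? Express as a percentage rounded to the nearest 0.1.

23.4

From the description: a = 2024, b = 816, c = 937, d = 779.
Risk in exposed = 2024/2840 = 0.71268; risk in unexposed = 937/1716 = 0.54604.
RR = 0.71268/0.54604 = 1.30518
AR% = (RR − 1)/RR × 100 = (1.30518 − 1)/1.30518 × 100 = 23.3821%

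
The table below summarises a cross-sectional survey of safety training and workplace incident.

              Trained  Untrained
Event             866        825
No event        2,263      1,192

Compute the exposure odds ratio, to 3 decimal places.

Reading the table with exposure as columns: a = 866 (Trained, case), b = 2263 (Trained, non-case), c = 825 (Untrained, case), d = 1192.
OR = (a·d)/(b·c) = (866 × 1192) / (2263 × 825) = 1032272 / 1866975 = 0.55291
Exposure is associated with lower odds of workplace incident (OR = 0.55 < 1).

0.553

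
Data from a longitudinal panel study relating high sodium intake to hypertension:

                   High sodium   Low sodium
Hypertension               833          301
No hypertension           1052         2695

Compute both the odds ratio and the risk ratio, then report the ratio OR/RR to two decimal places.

Reading the table with exposure as columns: a = 833 (High sodium, case), b = 1052 (High sodium, non-case), c = 301 (Low sodium, case), d = 2695.
OR = (833·2695)/(1052·301) = 2244935/316652 = 7.08960
Risk in exposed = 833/1885 = 0.44191; risk in unexposed = 301/2996 = 0.10047; RR = 4.39854
OR/RR = 7.08960 / 4.39854 = 1.61181
The outcome is not rare, so the OR lies further from 1 than the RR.

1.61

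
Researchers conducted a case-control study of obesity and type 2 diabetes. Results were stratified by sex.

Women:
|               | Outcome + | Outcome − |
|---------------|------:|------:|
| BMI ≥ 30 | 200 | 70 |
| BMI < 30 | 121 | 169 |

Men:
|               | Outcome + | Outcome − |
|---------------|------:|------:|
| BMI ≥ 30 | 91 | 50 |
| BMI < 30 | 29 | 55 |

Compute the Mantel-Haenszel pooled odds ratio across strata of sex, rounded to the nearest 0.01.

3.83

OR_MH = Σ(aᵢdᵢ/nᵢ) / Σ(bᵢcᵢ/nᵢ), where nᵢ is the stratum total.
Stratum 1 (Women): n = 560; a·d/n = 200·169/560 = 60.3571; b·c/n = 70·121/560 = 15.1250
Stratum 2 (Men): n = 225; a·d/n = 91·55/225 = 22.2444; b·c/n = 50·29/225 = 6.4444
OR_MH = (60.3571 + 22.2444) / (15.1250 + 6.4444) = 82.6016 / 21.5694 = 3.82956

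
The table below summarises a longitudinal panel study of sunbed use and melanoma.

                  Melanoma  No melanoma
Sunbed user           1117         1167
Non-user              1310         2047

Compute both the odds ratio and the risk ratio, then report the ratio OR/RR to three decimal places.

Cells: a = 1117, b = 1167, c = 1310, d = 2047.
OR = (1117·2047)/(1167·1310) = 2286499/1528770 = 1.49565
Risk in exposed = 1117/2284 = 0.48905; risk in unexposed = 1310/3357 = 0.39023; RR = 1.25325
OR/RR = 1.49565 / 1.25325 = 1.19342
The outcome is not rare, so the OR lies further from 1 than the RR.

1.193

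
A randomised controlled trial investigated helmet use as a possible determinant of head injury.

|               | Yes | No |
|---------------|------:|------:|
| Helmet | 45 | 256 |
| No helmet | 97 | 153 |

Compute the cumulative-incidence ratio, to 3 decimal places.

Cells: a = 45, b = 256, c = 97, d = 153.
Risk in exposed = 45/301 = 0.14950; risk in unexposed = 97/250 = 0.38800.
RR = 0.14950 / 0.38800 = 0.38531
The risk is 61% lower among the exposed than among the unexposed.

0.385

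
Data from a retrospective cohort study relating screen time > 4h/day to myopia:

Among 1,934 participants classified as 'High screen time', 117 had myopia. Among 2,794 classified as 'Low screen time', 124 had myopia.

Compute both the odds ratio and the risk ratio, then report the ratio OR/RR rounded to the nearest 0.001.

From the description: a = 117, b = 1817, c = 124, d = 2670.
OR = (117·2670)/(1817·124) = 312390/225308 = 1.38650
Risk in exposed = 117/1934 = 0.06050; risk in unexposed = 124/2794 = 0.04438; RR = 1.36312
OR/RR = 1.38650 / 1.36312 = 1.01715
The outcome is rare in both groups, so OR ≈ RR (ratio near 1).

1.017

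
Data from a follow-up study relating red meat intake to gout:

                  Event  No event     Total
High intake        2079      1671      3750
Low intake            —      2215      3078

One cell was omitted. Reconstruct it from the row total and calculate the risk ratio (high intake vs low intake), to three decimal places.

The missing cell is in the unexposed row: 3078 − 2215 = 863.
So a = 2079, b = 1671, c = 863, d = 2215.
RR = [a/(a+b)] / [c/(c+d)] = (2079/3750) / (863/3078) = 0.55440/0.28038 = 1.97734

1.977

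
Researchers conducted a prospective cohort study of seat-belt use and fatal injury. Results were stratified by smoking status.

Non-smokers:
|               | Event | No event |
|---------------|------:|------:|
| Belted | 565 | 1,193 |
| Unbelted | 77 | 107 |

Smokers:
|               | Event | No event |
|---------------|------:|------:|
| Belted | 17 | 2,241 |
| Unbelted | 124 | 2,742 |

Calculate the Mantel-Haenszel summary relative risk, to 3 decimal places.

RR_MH = Σ(aᵢ·n₀ᵢ/nᵢ) / Σ(cᵢ·n₁ᵢ/nᵢ), with n₁ᵢ = aᵢ+bᵢ (exposed), n₀ᵢ = cᵢ+dᵢ (unexposed), nᵢ = n₁ᵢ+n₀ᵢ.
Stratum 1 (Non-smokers): n₁ = 1758, n₀ = 184, n = 1942; a·n₀/n = 565·184/1942 = 53.5324; c·n₁/n = 77·1758/1942 = 69.7044
Stratum 2 (Smokers): n₁ = 2258, n₀ = 2866, n = 5124; a·n₀/n = 17·2866/5124 = 9.5086; c·n₁/n = 124·2258/5124 = 54.6432
RR_MH = (53.5324 + 9.5086) / (69.7044 + 54.6432) = 63.0410 / 124.3477 = 0.50697

0.507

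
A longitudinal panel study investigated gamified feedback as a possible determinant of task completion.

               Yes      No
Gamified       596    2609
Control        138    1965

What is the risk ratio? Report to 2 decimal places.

Cells: a = 596, b = 2609, c = 138, d = 1965.
Risk in exposed = 596/3205 = 0.18596; risk in unexposed = 138/2103 = 0.06562.
RR = 0.18596 / 0.06562 = 2.83386
The risk among the exposed is 2.83 times that among the unexposed.

2.83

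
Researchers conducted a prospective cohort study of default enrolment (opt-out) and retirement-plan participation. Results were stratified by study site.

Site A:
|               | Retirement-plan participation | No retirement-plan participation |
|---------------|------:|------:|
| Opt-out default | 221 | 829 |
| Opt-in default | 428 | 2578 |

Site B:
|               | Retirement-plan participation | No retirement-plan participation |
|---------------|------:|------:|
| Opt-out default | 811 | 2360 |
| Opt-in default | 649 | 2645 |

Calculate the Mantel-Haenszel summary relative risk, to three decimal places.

RR_MH = Σ(aᵢ·n₀ᵢ/nᵢ) / Σ(cᵢ·n₁ᵢ/nᵢ), with n₁ᵢ = aᵢ+bᵢ (exposed), n₀ᵢ = cᵢ+dᵢ (unexposed), nᵢ = n₁ᵢ+n₀ᵢ.
Stratum 1 (Site A): n₁ = 1050, n₀ = 3006, n = 4056; a·n₀/n = 221·3006/4056 = 163.7885; c·n₁/n = 428·1050/4056 = 110.7988
Stratum 2 (Site B): n₁ = 3171, n₀ = 3294, n = 6465; a·n₀/n = 811·3294/6465 = 413.2148; c·n₁/n = 649·3171/6465 = 318.3262
RR_MH = (163.7885 + 413.2148) / (110.7988 + 318.3262) = 577.0033 / 429.1250 = 1.34460

1.345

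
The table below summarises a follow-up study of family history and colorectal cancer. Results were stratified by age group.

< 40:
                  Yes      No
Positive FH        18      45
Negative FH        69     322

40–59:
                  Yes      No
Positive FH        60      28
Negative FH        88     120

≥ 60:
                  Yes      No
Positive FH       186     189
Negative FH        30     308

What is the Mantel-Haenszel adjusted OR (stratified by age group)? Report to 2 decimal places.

OR_MH = Σ(aᵢdᵢ/nᵢ) / Σ(bᵢcᵢ/nᵢ), where nᵢ is the stratum total.
Stratum 1 (< 40): n = 454; a·d/n = 18·322/454 = 12.7665; b·c/n = 45·69/454 = 6.8392
Stratum 2 (40–59): n = 296; a·d/n = 60·120/296 = 24.3243; b·c/n = 28·88/296 = 8.3243
Stratum 3 (≥ 60): n = 713; a·d/n = 186·308/713 = 80.3478; b·c/n = 189·30/713 = 7.9523
OR_MH = (12.7665 + 24.3243 + 80.3478) / (6.8392 + 8.3243 + 7.9523) = 117.4387 / 23.1158 = 5.08044

5.08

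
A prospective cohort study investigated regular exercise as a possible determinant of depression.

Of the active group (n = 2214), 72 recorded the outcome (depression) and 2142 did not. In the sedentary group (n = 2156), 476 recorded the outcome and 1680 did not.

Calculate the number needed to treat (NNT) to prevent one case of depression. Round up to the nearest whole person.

6

Risk in treated group = 72/2214 = 0.03252; risk in control = 476/2156 = 0.22078.
Absolute risk reduction = 0.22078 − 0.03252 = 0.18826
NNT = 1 / ARR = 1 / 0.18826 = 5.312 → round up → 6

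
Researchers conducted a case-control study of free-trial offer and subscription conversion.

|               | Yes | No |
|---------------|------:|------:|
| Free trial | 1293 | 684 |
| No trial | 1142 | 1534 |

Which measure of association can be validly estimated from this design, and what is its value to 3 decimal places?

2.539

Cells: a = 1293, b = 684, c = 1142, d = 1534.
This is a case-control study: participants were sampled on outcome status, so risks in the source population cannot be estimated directly — relative risk is not valid here. The odds ratio is the appropriate measure.
OR = (a·d)/(b·c) = (1293 × 1534) / (684 × 1142) = 1983462 / 781128 = 2.53923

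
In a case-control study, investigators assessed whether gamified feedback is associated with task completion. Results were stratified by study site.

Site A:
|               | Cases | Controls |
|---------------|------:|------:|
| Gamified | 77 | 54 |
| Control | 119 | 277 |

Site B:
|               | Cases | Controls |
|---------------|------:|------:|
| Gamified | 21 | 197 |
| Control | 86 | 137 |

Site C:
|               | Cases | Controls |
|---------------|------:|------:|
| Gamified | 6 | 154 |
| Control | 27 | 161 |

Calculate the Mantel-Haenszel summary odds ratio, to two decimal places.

OR_MH = Σ(aᵢdᵢ/nᵢ) / Σ(bᵢcᵢ/nᵢ), where nᵢ is the stratum total.
Stratum 1 (Site A): n = 527; a·d/n = 77·277/527 = 40.4725; b·c/n = 54·119/527 = 12.1935
Stratum 2 (Site B): n = 441; a·d/n = 21·137/441 = 6.5238; b·c/n = 197·86/441 = 38.4172
Stratum 3 (Site C): n = 348; a·d/n = 6·161/348 = 2.7759; b·c/n = 154·27/348 = 11.9483
OR_MH = (40.4725 + 6.5238 + 2.7759) / (12.1935 + 38.4172 + 11.9483) = 49.7722 / 62.5591 = 0.79560

0.80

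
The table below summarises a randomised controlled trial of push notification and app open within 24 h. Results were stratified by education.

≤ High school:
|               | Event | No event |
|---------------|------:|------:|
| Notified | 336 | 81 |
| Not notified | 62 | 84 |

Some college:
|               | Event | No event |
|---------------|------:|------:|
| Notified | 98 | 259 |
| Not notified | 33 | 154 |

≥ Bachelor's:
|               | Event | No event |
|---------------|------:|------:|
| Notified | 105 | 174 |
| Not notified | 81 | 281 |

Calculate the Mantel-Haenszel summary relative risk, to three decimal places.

1.752

RR_MH = Σ(aᵢ·n₀ᵢ/nᵢ) / Σ(cᵢ·n₁ᵢ/nᵢ), with n₁ᵢ = aᵢ+bᵢ (exposed), n₀ᵢ = cᵢ+dᵢ (unexposed), nᵢ = n₁ᵢ+n₀ᵢ.
Stratum 1 (≤ High school): n₁ = 417, n₀ = 146, n = 563; a·n₀/n = 336·146/563 = 87.1332; c·n₁/n = 62·417/563 = 45.9218
Stratum 2 (Some college): n₁ = 357, n₀ = 187, n = 544; a·n₀/n = 98·187/544 = 33.6875; c·n₁/n = 33·357/544 = 21.6562
Stratum 3 (≥ Bachelor's): n₁ = 279, n₀ = 362, n = 641; a·n₀/n = 105·362/641 = 59.2980; c·n₁/n = 81·279/641 = 35.2559
RR_MH = (87.1332 + 33.6875 + 59.2980) / (45.9218 + 21.6562 + 35.2559) = 180.1187 / 102.8339 = 1.75155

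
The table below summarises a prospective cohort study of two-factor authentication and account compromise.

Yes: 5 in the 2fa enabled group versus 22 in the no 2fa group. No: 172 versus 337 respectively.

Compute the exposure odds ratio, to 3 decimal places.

From the description: a = 5, b = 172, c = 22, d = 337.
OR = (a·d)/(b·c) = (5 × 337) / (172 × 22) = 1685 / 3784 = 0.44530
Exposure is associated with lower odds of account compromise (OR = 0.45 < 1).

0.445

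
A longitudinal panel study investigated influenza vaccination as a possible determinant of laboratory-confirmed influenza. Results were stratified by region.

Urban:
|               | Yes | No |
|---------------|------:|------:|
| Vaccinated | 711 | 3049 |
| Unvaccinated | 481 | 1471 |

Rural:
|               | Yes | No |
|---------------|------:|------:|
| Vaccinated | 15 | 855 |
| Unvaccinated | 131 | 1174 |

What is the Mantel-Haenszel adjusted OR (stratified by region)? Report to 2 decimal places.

OR_MH = Σ(aᵢdᵢ/nᵢ) / Σ(bᵢcᵢ/nᵢ), where nᵢ is the stratum total.
Stratum 1 (Urban): n = 5712; a·d/n = 711·1471/5712 = 183.1024; b·c/n = 3049·481/5712 = 256.7523
Stratum 2 (Rural): n = 2175; a·d/n = 15·1174/2175 = 8.0966; b·c/n = 855·131/2175 = 51.4966
OR_MH = (183.1024 + 8.0966) / (256.7523 + 51.4966) = 191.1990 / 308.2488 = 0.62027

0.62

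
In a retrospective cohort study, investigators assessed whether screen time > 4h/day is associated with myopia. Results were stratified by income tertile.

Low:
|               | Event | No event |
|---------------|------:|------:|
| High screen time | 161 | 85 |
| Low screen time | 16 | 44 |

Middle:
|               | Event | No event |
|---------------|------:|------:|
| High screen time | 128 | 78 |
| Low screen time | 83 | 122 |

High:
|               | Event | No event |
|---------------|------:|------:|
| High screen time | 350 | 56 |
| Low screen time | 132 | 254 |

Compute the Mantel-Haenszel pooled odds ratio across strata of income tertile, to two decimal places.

5.87

OR_MH = Σ(aᵢdᵢ/nᵢ) / Σ(bᵢcᵢ/nᵢ), where nᵢ is the stratum total.
Stratum 1 (Low): n = 306; a·d/n = 161·44/306 = 23.1503; b·c/n = 85·16/306 = 4.4444
Stratum 2 (Middle): n = 411; a·d/n = 128·122/411 = 37.9951; b·c/n = 78·83/411 = 15.7518
Stratum 3 (High): n = 792; a·d/n = 350·254/792 = 112.2475; b·c/n = 56·132/792 = 9.3333
OR_MH = (23.1503 + 37.9951 + 112.2475) / (4.4444 + 15.7518 + 9.3333) = 173.3929 / 29.5296 = 5.87183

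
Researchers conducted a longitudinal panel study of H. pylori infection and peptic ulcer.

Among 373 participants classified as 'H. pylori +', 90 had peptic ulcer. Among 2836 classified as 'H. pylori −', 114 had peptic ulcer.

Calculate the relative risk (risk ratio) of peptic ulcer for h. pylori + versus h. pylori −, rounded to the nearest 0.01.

From the description: a = 90, b = 283, c = 114, d = 2722.
Risk in exposed = 90/373 = 0.24129; risk in unexposed = 114/2836 = 0.04020.
RR = 0.24129 / 0.04020 = 6.00254
The risk among the exposed is 6.00 times that among the unexposed.

6.00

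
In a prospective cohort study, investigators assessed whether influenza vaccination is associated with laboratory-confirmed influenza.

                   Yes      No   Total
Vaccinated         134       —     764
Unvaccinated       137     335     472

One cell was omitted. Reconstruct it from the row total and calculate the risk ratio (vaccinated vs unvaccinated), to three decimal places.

The missing cell is in the exposed row: 764 − 134 = 630.
So a = 134, b = 630, c = 137, d = 335.
RR = [a/(a+b)] / [c/(c+d)] = (134/764) / (137/472) = 0.17539/0.29025 = 0.60427

0.604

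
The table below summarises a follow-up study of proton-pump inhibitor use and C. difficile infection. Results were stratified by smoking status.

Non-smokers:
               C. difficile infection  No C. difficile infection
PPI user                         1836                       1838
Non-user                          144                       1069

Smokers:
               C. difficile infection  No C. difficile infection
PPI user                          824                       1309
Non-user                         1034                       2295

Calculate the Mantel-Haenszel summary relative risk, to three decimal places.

1.871

RR_MH = Σ(aᵢ·n₀ᵢ/nᵢ) / Σ(cᵢ·n₁ᵢ/nᵢ), with n₁ᵢ = aᵢ+bᵢ (exposed), n₀ᵢ = cᵢ+dᵢ (unexposed), nᵢ = n₁ᵢ+n₀ᵢ.
Stratum 1 (Non-smokers): n₁ = 3674, n₀ = 1213, n = 4887; a·n₀/n = 1836·1213/4887 = 455.7127; c·n₁/n = 144·3674/4887 = 108.2578
Stratum 2 (Smokers): n₁ = 2133, n₀ = 3329, n = 5462; a·n₀/n = 824·3329/5462 = 502.2146; c·n₁/n = 1034·2133/5462 = 403.7938
RR_MH = (455.7127 + 502.2146) / (108.2578 + 403.7938) = 957.9273 / 512.0517 = 1.87076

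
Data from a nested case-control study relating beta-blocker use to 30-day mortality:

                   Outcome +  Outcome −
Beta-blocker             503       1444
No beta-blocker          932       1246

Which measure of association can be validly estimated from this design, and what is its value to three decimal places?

Cells: a = 503, b = 1444, c = 932, d = 1246.
This is a nested case-control study: participants were sampled on outcome status, so risks in the source population cannot be estimated directly — relative risk is not valid here. The odds ratio is the appropriate measure.
OR = (a·d)/(b·c) = (503 × 1246) / (1444 × 932) = 626738 / 1345808 = 0.46570

0.466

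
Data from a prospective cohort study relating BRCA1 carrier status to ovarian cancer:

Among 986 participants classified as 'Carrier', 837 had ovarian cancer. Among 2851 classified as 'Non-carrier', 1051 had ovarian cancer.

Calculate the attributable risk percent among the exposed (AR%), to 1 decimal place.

From the description: a = 837, b = 149, c = 1051, d = 1800.
Risk in exposed = 837/986 = 0.84888; risk in unexposed = 1051/2851 = 0.36864.
RR = 0.84888/0.36864 = 2.30273
AR% = (RR − 1)/RR × 100 = (2.30273 − 1)/2.30273 × 100 = 56.5733%

56.6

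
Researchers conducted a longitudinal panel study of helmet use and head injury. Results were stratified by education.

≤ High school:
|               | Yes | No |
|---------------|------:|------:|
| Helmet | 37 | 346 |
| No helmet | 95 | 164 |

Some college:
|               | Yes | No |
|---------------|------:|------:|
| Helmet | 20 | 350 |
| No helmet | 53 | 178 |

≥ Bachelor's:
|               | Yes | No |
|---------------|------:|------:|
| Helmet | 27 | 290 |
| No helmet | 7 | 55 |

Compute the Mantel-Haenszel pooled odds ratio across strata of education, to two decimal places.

OR_MH = Σ(aᵢdᵢ/nᵢ) / Σ(bᵢcᵢ/nᵢ), where nᵢ is the stratum total.
Stratum 1 (≤ High school): n = 642; a·d/n = 37·164/642 = 9.4517; b·c/n = 346·95/642 = 51.1994
Stratum 2 (Some college): n = 601; a·d/n = 20·178/601 = 5.9235; b·c/n = 350·53/601 = 30.8652
Stratum 3 (≥ Bachelor's): n = 379; a·d/n = 27·55/379 = 3.9182; b·c/n = 290·7/379 = 5.3562
OR_MH = (9.4517 + 5.9235 + 3.9182) / (51.1994 + 30.8652 + 5.3562) = 19.2934 / 87.4208 = 0.22070

0.22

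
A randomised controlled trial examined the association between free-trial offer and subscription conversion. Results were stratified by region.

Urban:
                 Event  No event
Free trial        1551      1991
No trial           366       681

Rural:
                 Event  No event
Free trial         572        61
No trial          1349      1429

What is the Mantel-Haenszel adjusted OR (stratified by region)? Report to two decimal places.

OR_MH = Σ(aᵢdᵢ/nᵢ) / Σ(bᵢcᵢ/nᵢ), where nᵢ is the stratum total.
Stratum 1 (Urban): n = 4589; a·d/n = 1551·681/4589 = 230.1658; b·c/n = 1991·366/4589 = 158.7941
Stratum 2 (Rural): n = 3411; a·d/n = 572·1429/3411 = 239.6330; b·c/n = 61·1349/3411 = 24.1246
OR_MH = (230.1658 + 239.6330) / (158.7941 + 24.1246) = 469.7988 / 182.9187 = 2.56835

2.57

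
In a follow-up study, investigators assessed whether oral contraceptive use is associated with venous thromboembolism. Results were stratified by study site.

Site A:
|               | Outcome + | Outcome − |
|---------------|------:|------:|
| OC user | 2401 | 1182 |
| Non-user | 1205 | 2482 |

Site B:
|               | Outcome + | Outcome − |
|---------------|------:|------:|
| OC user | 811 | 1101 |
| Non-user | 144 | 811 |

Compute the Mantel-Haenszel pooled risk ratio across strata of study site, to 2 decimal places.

RR_MH = Σ(aᵢ·n₀ᵢ/nᵢ) / Σ(cᵢ·n₁ᵢ/nᵢ), with n₁ᵢ = aᵢ+bᵢ (exposed), n₀ᵢ = cᵢ+dᵢ (unexposed), nᵢ = n₁ᵢ+n₀ᵢ.
Stratum 1 (Site A): n₁ = 3583, n₀ = 3687, n = 7270; a·n₀/n = 2401·3687/7270 = 1217.6736; c·n₁/n = 1205·3583/7270 = 593.8810
Stratum 2 (Site B): n₁ = 1912, n₀ = 955, n = 2867; a·n₀/n = 811·955/2867 = 270.1448; c·n₁/n = 144·1912/2867 = 96.0335
RR_MH = (1217.6736 + 270.1448) / (593.8810 + 96.0335) = 1487.8183 / 689.9145 = 2.15653

2.16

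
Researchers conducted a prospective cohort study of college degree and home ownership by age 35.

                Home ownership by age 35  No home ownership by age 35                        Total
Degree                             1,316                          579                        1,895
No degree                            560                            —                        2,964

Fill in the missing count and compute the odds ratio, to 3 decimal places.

9.757

The missing cell is in the unexposed row: 2964 − 560 = 2404.
So a = 1316, b = 579, c = 560, d = 2404.
OR = (a·d)/(b·c) = (1316 × 2404) / (579 × 560) = 3163664 / 324240 = 9.75717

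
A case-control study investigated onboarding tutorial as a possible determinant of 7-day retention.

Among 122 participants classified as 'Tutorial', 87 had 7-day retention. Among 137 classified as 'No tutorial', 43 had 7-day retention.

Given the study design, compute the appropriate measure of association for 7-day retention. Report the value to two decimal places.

5.43

From the description: a = 87, b = 35, c = 43, d = 94.
This is a case-control study: participants were sampled on outcome status, so risks in the source population cannot be estimated directly — relative risk is not valid here. The odds ratio is the appropriate measure.
OR = (a·d)/(b·c) = (87 × 94) / (35 × 43) = 8178 / 1505 = 5.43389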